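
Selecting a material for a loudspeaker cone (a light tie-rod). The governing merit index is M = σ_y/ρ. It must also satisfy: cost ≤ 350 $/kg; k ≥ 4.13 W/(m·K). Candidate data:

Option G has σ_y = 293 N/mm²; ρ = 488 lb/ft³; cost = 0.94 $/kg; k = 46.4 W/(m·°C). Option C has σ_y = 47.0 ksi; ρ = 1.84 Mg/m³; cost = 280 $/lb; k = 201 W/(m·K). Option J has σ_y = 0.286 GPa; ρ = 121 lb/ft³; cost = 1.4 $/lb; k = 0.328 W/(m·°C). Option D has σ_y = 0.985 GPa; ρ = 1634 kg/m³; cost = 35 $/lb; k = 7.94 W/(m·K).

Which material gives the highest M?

Screen on constraints: cost ≤ 350 $/kg; k ≥ 4.13 W/(m·K). Survivors: option G, option D.
After converting to SI:
  option G: σ_y = 293.0 MPa, ρ = 7817 kg/m³
  option D: σ_y = 985.0 MPa, ρ = 1634 kg/m³
  option D: M = 603 kN·m/kg
  option G: M = 37.5 kN·m/kg
Option D ranks first.

option D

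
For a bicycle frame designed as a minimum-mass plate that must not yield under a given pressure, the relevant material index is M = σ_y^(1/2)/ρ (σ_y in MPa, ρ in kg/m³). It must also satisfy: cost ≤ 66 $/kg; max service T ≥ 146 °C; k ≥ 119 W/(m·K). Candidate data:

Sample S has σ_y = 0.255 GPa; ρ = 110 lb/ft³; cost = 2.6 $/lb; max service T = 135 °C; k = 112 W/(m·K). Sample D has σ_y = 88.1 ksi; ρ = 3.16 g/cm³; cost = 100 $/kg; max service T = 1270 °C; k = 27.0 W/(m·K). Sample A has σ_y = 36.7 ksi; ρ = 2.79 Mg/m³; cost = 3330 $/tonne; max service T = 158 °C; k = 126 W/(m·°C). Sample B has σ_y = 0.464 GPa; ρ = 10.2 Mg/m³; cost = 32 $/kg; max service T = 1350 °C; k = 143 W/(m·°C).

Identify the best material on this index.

Screen on constraints: cost ≤ 66 $/kg; max service T ≥ 146 °C; k ≥ 119 W/(m·K). Survivors: sample A, sample B.
Normalizing units and computing the index:
  sample A: σ_y = 253.0 MPa, ρ = 2790 kg/m³
  sample B: σ_y = 464.0 MPa, ρ = 10200 kg/m³
  sample A: M = 5.70×10⁻³
  sample B: M = 2.11×10⁻³
Sample A ranks first.

sample A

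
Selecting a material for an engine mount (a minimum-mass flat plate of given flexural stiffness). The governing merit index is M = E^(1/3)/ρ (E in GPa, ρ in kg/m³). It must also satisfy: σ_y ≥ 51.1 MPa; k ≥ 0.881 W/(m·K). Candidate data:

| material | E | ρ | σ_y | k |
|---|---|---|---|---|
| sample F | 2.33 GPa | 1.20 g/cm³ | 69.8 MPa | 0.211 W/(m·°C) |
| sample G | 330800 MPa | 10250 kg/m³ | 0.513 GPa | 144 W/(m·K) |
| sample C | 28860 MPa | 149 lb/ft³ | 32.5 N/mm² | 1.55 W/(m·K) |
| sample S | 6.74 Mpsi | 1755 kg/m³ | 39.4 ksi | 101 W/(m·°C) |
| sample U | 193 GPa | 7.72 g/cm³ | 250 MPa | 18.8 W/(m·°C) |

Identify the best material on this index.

Screen on constraints: σ_y ≥ 51.1 MPa; k ≥ 0.881 W/(m·K). Survivors: sample G, sample S, sample U.
After converting to SI:
  sample G: E = 330.8 GPa, ρ = 10250 kg/m³
  sample S: E = 46.47 GPa, ρ = 1755 kg/m³
  sample U: E = 193.0 GPa, ρ = 7720 kg/m³
  sample S: M = 2.05×10⁻³
  sample U: M = 0.749×10⁻³
  sample G: M = 0.675×10⁻³
The maximum is for sample S.

sample S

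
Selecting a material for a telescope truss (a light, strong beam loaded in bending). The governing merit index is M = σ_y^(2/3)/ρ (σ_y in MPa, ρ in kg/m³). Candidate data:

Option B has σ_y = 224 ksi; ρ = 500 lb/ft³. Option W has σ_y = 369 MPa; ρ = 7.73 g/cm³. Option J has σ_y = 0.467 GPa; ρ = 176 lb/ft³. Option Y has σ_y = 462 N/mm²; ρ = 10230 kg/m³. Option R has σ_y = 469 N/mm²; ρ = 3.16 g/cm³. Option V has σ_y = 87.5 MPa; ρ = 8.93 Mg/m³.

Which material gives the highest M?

Putting every candidate on a common basis:
  option B: σ_y = 1544 MPa, ρ = 8009 kg/m³
  option W: σ_y = 369.0 MPa, ρ = 7730 kg/m³
  option J: σ_y = 467.0 MPa, ρ = 2819 kg/m³
  option Y: σ_y = 462.0 MPa, ρ = 10230 kg/m³
  option R: σ_y = 469.0 MPa, ρ = 3160 kg/m³
  option V: σ_y = 87.50 MPa, ρ = 8930 kg/m³
  option J: M = 21.4×10⁻³
  option R: M = 19.1×10⁻³
  option B: M = 16.7×10⁻³
  option W: M = 6.66×10⁻³
  option Y: M = 5.84×10⁻³
  option V: M = 2.21×10⁻³
Highest index: option J.

option J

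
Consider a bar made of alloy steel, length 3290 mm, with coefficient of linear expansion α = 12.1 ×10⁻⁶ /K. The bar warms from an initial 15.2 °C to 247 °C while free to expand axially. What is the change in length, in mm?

ΔT = 247 − 15.2 = 231.8 K.
ΔL = α·L₀·ΔT = 12.1×10⁻⁶ × 3290 mm × 231.8 K = 9.23 mm.

9.23 mm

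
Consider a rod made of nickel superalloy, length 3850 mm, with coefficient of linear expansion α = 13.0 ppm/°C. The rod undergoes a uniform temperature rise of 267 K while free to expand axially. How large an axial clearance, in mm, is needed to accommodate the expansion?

ΔL = α·L₀·ΔT = 13.0×10⁻⁶ × 3850 mm × 267.0 K = 13.4 mm.

13.4 mm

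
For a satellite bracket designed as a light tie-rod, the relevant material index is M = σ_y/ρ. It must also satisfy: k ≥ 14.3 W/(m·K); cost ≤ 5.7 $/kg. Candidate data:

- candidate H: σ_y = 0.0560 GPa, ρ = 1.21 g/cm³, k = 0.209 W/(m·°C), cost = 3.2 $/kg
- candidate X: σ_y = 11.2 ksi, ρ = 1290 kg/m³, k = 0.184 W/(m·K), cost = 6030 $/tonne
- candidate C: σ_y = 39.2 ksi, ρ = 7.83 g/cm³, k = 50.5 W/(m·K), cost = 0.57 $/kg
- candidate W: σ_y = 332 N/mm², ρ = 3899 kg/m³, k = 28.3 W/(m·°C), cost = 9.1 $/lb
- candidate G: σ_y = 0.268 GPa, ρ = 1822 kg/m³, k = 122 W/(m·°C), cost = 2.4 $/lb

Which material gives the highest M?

Screen on constraints: k ≥ 14.3 W/(m·K); cost ≤ 5.7 $/kg. Survivors: candidate C, candidate G.
In SI units:
  candidate C: σ_y = 270.3 MPa, ρ = 7830 kg/m³
  candidate G: σ_y = 268.0 MPa, ρ = 1822 kg/m³
  candidate G: M = 147 kN·m/kg
  candidate C: M = 34.5 kN·m/kg
Candidate G ranks first.

candidate G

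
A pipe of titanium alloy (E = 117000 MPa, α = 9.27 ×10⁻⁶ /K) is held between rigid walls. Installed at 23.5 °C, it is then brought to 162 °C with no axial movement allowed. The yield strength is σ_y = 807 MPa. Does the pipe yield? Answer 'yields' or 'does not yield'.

does not yield

E = 117000 MPa = 117.0 GPa.
ΔT = 138.5 K. Constrained thermal stress σ = E·α·ΔT = 117.0×10³ MPa × 9.27×10⁻⁶ × 138.5 = 150 MPa (compressive).
Compare to σ_y = 807 MPa: σ < σ_y, so it does not yield.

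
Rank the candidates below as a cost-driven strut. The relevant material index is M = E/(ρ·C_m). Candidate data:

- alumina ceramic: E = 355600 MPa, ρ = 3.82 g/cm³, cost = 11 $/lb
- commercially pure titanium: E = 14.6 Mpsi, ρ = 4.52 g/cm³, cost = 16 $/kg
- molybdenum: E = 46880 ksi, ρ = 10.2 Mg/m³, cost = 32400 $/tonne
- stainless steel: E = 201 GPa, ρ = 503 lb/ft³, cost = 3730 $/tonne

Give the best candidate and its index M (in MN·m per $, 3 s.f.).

stainless steel, M = 6.69 MN·m per $

In SI units:
  alumina ceramic: E = 355.6 GPa, ρ = 3820 kg/m³, cost = 24.25 $/kg
  commercially pure titanium: E = 100.7 GPa, ρ = 4520 kg/m³, cost = 16.00 $/kg
  molybdenum: E = 323.2 GPa, ρ = 10200 kg/m³, cost = 32.40 $/kg
  stainless steel: E = 201.0 GPa, ρ = 8057 kg/m³, cost = 3.730 $/kg
  stainless steel: M = 6.69 MN·m per $
  alumina ceramic: M = 3.84 MN·m per $
  commercially pure titanium: M = 1.39 MN·m per $
  molybdenum: M = 0.978 MN·m per $
Stainless steel ranks first.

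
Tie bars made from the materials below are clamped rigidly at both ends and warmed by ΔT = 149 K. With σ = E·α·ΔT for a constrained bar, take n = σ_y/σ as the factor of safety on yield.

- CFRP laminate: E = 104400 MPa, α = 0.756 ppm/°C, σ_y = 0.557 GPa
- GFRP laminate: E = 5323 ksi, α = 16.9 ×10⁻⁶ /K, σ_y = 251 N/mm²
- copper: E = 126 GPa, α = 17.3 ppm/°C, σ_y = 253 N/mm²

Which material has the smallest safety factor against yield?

Converting E to GPa, α to ×10⁻⁶/K, σ_y to MPa, then σ and n for each:
  CFRP laminate: E = 104.4, α = 0.756, σ_y = 557.0 → σ = 11.8 MPa, n = 47.4
  GFRP laminate: E = 36.70, α = 16.9, σ_y = 251.0 → σ = 92.4 MPa, n = 2.72
  copper: E = 126.0, α = 17.3, σ_y = 253.0 → σ = 325 MPa, n = 0.779
The minimum is copper at n = 0.779.

copper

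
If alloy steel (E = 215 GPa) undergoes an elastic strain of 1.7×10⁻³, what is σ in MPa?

σ = E·ε = 215000 MPa × 1.7×10⁻³ = 366 MPa.

366 MPa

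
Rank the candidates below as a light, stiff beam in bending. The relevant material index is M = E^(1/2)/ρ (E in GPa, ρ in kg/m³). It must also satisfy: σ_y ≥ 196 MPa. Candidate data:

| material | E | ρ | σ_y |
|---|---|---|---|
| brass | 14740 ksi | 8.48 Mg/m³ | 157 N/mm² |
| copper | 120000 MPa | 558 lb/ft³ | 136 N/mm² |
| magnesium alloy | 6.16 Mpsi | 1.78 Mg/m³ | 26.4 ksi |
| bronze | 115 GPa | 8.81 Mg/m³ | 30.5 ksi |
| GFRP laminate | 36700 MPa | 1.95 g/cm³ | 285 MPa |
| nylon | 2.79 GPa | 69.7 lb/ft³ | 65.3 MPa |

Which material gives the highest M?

Screen on constraints: σ_y ≥ 196 MPa. Survivors: bronze, GFRP laminate.
Normalizing units and computing the index:
  bronze: E = 115.0 GPa, ρ = 8810 kg/m³
  GFRP laminate: E = 36.70 GPa, ρ = 1950 kg/m³
  GFRP laminate: M = 3.11×10⁻³
  bronze: M = 1.22×10⁻³
GFRP laminate has the largest M.

GFRP laminate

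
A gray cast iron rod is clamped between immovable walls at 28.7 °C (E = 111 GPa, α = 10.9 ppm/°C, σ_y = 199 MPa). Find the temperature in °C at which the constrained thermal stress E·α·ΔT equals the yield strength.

193 °C

E·α·ΔT = 199.0 MPa ⇒ ΔT = 199.0 / (111.0×10³ × 10.9×10⁻⁶) = 164.5 K.
T = 28.7 + 164.5 = 193.2 °C.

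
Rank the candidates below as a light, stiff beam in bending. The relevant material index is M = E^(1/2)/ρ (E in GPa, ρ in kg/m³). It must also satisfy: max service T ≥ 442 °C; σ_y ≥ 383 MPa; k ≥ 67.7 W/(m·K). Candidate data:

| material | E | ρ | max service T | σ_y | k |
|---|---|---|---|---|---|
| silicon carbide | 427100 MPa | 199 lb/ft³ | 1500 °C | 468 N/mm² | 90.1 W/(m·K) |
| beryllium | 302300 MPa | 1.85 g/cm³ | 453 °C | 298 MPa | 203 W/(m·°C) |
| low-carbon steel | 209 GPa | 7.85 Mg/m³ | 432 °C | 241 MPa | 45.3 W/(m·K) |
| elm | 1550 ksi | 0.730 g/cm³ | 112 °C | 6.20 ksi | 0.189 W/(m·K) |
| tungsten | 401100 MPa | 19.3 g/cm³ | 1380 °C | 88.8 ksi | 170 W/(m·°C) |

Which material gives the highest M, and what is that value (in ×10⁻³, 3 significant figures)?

silicon carbide, M = 6.48×10⁻³

Screen on constraints: max service T ≥ 442 °C; σ_y ≥ 383 MPa; k ≥ 67.7 W/(m·K). Survivors: silicon carbide, tungsten.
After converting to SI:
  silicon carbide: E = 427.1 GPa, ρ = 3188 kg/m³
  tungsten: E = 401.1 GPa, ρ = 19300 kg/m³
  silicon carbide: M = 6.48×10⁻³
  tungsten: M = 1.04×10⁻³
The maximum is for silicon carbide.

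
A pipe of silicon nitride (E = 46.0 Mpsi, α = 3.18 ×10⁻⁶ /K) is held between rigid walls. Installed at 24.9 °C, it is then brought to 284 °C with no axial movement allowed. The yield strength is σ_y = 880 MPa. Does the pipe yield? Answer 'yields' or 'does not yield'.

does not yield

E = 46.0 Mpsi = 317.2 GPa.
ΔT = 259.1 K. Constrained thermal stress σ = E·α·ΔT = 317.2×10³ MPa × 3.18×10⁻⁶ × 259.1 = 261 MPa (compressive).
Compare to σ_y = 880 MPa: σ < σ_y, so it does not yield.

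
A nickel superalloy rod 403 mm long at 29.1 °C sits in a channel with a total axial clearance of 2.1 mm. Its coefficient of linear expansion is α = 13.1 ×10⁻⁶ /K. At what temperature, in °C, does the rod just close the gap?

α·L₀·ΔT = 2.1 mm ⇒ ΔT = 2.1 / (13.1×10⁻⁶ × 403.0) = 397.8 K.
T = 29.1 + 397.8 = 426.9 °C.

427 °C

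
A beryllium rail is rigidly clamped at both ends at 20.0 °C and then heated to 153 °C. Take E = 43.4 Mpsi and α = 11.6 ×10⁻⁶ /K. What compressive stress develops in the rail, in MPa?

E = 43.4 Mpsi = 299.2 GPa.
ΔT = 133.0 K. Constrained thermal stress σ = E·α·ΔT = 299.2×10³ MPa × 11.6×10⁻⁶ × 133.0 = 462 MPa (compressive).

462 MPa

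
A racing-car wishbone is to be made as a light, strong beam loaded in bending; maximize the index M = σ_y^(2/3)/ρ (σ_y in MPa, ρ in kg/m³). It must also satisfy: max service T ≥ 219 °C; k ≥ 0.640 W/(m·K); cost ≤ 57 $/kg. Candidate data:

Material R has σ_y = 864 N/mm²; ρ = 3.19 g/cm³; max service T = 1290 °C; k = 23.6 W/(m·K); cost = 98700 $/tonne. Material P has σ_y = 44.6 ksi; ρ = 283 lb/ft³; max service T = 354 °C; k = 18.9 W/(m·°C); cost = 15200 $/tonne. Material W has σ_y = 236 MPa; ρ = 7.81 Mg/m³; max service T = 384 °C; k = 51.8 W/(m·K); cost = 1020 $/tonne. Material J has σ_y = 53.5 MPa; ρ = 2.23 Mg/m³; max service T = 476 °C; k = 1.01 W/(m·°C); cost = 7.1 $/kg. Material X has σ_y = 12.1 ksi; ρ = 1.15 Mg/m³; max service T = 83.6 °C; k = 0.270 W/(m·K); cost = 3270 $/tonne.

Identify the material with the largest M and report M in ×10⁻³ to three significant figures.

material P, M = 10.0×10⁻³

Screen on constraints: max service T ≥ 219 °C; k ≥ 0.640 W/(m·K); cost ≤ 57 $/kg. Survivors: material P, material W, material J.
After converting to SI:
  material P: σ_y = 307.5 MPa, ρ = 4533 kg/m³
  material W: σ_y = 236.0 MPa, ρ = 7810 kg/m³
  material J: σ_y = 53.50 MPa, ρ = 2230 kg/m³
  material P: M = 10.0×10⁻³
  material J: M = 6.37×10⁻³
  material W: M = 4.89×10⁻³
Material P ranks first.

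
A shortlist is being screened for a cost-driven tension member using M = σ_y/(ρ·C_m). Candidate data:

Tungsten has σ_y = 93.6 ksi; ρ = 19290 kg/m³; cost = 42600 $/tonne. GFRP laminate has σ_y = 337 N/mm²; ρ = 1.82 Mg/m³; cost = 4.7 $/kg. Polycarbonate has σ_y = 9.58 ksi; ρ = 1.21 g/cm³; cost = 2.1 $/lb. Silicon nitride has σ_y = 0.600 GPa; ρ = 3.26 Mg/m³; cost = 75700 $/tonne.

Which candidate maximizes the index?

GFRP laminate

Convert each candidate to consistent units, then evaluate M:
  tungsten: σ_y = 645.3 MPa, ρ = 19290 kg/m³, cost = 42.60 $/kg
  GFRP laminate: σ_y = 337.0 MPa, ρ = 1820 kg/m³, cost = 4.700 $/kg
  polycarbonate: σ_y = 66.05 MPa, ρ = 1210 kg/m³, cost = 4.630 $/kg
  silicon nitride: σ_y = 600.0 MPa, ρ = 3260 kg/m³, cost = 75.70 $/kg
  GFRP laminate: M = 39.4 kN·m per $
  polycarbonate: M = 11.8 kN·m per $
  silicon nitride: M = 2.43 kN·m per $
  tungsten: M = 0.785 kN·m per $
GFRP laminate ranks first.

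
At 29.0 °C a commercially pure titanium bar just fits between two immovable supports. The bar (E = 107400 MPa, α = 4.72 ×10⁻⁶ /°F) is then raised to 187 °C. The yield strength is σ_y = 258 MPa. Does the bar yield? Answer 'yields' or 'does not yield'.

does not yield

E = 107400 MPa = 107.4 GPa.
α = 4.72×10⁻⁶/°F × 9/5 = 8.50×10⁻⁶/K.
ΔT = 158.0 K. Constrained thermal stress σ = E·α·ΔT = 107.4×10³ MPa × 8.50×10⁻⁶ × 158.0 = 144 MPa (compressive).
Compare to σ_y = 258 MPa: σ < σ_y, so it does not yield.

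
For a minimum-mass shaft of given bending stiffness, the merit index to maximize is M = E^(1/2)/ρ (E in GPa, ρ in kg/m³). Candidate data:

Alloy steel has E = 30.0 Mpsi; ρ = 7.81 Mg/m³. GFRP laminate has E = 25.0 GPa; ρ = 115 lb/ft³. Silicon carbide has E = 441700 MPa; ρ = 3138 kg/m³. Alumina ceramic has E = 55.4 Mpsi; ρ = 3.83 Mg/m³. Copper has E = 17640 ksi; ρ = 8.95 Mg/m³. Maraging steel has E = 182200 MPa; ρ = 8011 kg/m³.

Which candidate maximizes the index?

silicon carbide

Convert each candidate to consistent units, then evaluate M:
  alloy steel: E = 206.8 GPa, ρ = 7810 kg/m³
  GFRP laminate: E = 25.00 GPa, ρ = 1842 kg/m³
  silicon carbide: E = 441.7 GPa, ρ = 3138 kg/m³
  alumina ceramic: E = 382.0 GPa, ρ = 3830 kg/m³
  copper: E = 121.6 GPa, ρ = 8950 kg/m³
  maraging steel: E = 182.2 GPa, ρ = 8011 kg/m³
  silicon carbide: M = 6.70×10⁻³
  alumina ceramic: M = 5.10×10⁻³
  GFRP laminate: M = 2.71×10⁻³
  alloy steel: M = 1.84×10⁻³
  maraging steel: M = 1.68×10⁻³
  copper: M = 1.23×10⁻³
Highest index: silicon carbide.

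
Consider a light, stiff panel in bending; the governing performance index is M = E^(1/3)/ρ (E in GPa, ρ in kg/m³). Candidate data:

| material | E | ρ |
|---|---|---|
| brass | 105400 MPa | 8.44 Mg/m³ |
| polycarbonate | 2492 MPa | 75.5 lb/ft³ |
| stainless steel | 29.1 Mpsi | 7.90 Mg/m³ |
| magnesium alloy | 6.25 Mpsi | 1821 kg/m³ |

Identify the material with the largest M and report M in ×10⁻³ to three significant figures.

magnesium alloy, M = 1.93×10⁻³

After converting to SI:
  brass: E = 105.4 GPa, ρ = 8440 kg/m³
  polycarbonate: E = 2.492 GPa, ρ = 1209 kg/m³
  stainless steel: E = 200.6 GPa, ρ = 7900 kg/m³
  magnesium alloy: E = 43.09 GPa, ρ = 1821 kg/m³
  magnesium alloy: M = 1.93×10⁻³
  polycarbonate: M = 1.12×10⁻³
  stainless steel: M = 0.741×10⁻³
  brass: M = 0.560×10⁻³
Magnesium alloy has the largest M.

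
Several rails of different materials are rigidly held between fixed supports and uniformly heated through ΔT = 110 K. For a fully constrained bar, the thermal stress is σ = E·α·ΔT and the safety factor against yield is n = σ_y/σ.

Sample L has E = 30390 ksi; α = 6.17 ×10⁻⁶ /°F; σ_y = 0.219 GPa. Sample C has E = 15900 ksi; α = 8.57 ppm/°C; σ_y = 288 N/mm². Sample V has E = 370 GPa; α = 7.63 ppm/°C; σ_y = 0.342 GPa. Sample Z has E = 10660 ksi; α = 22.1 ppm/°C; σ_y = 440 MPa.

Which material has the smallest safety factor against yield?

In consistent units (E in GPa, α in ×10⁻⁶/K, σ_y in MPa):
  sample L: E = 209.5, α = 11.1, σ_y = 219.0 → σ = 256 MPa, n = 0.856
  sample C: E = 109.6, α = 8.57, σ_y = 288.0 → σ = 103 MPa, n = 2.79
  sample V: E = 370.0, α = 7.63, σ_y = 342.0 → σ = 311 MPa, n = 1.10
  sample Z: E = 73.50, α = 22.1, σ_y = 440.0 → σ = 179 MPa, n = 2.46
Sample L has the lowest safety factor, n = 0.856.

sample L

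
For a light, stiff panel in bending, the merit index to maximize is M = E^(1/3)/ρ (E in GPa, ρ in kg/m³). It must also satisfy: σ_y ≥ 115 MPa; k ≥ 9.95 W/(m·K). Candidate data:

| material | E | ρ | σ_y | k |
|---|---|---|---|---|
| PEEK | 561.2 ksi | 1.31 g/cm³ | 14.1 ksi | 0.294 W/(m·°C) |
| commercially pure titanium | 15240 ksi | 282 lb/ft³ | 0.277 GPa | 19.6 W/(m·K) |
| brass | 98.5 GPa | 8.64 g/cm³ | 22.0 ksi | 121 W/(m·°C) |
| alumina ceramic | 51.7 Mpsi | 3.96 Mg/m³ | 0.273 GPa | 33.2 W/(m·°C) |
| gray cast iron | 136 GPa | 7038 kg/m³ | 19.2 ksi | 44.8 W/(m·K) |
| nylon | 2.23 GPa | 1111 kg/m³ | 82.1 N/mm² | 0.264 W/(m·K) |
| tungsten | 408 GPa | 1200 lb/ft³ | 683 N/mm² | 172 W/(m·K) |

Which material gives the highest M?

alumina ceramic

Screen on constraints: σ_y ≥ 115 MPa; k ≥ 9.95 W/(m·K). Survivors: commercially pure titanium, brass, alumina ceramic, gray cast iron, tungsten.
Normalizing units and computing the index:
  commercially pure titanium: E = 105.1 GPa, ρ = 4517 kg/m³
  brass: E = 98.50 GPa, ρ = 8640 kg/m³
  alumina ceramic: E = 356.5 GPa, ρ = 3960 kg/m³
  gray cast iron: E = 136.0 GPa, ρ = 7038 kg/m³
  tungsten: E = 408.0 GPa, ρ = 19220 kg/m³
  alumina ceramic: M = 1.79×10⁻³
  commercially pure titanium: M = 1.04×10⁻³
  gray cast iron: M = 0.731×10⁻³
  brass: M = 0.535×10⁻³
  tungsten: M = 0.386×10⁻³
Alumina ceramic ranks first.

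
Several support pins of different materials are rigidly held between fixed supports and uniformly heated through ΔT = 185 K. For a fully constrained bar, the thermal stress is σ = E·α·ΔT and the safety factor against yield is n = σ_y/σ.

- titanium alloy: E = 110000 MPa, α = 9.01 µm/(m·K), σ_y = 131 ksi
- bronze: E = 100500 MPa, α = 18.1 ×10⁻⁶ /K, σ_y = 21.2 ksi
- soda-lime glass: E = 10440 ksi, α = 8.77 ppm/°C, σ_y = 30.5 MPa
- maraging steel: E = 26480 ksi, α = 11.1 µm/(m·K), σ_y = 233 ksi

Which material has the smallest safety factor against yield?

Converting E to GPa, α to ×10⁻⁶/K, σ_y to MPa, then σ and n for each:
  titanium alloy: E = 110.0, α = 9.01, σ_y = 903.2 → σ = 183 MPa, n = 4.93
  bronze: E = 100.5, α = 18.1, σ_y = 146.2 → σ = 337 MPa, n = 0.434
  soda-lime glass: E = 71.98, α = 8.77, σ_y = 30.50 → σ = 117 MPa, n = 0.261
  maraging steel: E = 182.6, α = 11.1, σ_y = 1606 → σ = 375 MPa, n = 4.28
The minimum is soda-lime glass at n = 0.261.

soda-lime glass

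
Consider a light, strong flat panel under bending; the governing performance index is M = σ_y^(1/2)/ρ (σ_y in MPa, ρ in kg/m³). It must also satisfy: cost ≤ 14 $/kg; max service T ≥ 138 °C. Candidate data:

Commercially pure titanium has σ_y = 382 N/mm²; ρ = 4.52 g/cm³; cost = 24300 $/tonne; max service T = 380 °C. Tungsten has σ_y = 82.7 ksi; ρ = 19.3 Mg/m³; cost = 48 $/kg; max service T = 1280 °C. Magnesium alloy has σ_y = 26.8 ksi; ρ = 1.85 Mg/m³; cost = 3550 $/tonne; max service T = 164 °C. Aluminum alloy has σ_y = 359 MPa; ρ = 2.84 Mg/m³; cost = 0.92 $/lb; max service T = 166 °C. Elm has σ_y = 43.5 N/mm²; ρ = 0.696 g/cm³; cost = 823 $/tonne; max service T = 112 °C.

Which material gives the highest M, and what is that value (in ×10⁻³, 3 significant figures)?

magnesium alloy, M = 7.35×10⁻³

Screen on constraints: cost ≤ 14 $/kg; max service T ≥ 138 °C. Survivors: magnesium alloy, aluminum alloy.
In SI units:
  magnesium alloy: σ_y = 184.8 MPa, ρ = 1850 kg/m³
  aluminum alloy: σ_y = 359.0 MPa, ρ = 2840 kg/m³
  magnesium alloy: M = 7.35×10⁻³
  aluminum alloy: M = 6.67×10⁻³
Magnesium alloy ranks first.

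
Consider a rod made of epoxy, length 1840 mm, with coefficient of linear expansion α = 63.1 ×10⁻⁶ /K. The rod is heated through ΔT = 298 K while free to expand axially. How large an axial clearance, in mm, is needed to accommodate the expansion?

ΔL = α·L₀·ΔT = 63.1×10⁻⁶ × 1840 mm × 298.0 K = 34.6 mm.

34.6 mm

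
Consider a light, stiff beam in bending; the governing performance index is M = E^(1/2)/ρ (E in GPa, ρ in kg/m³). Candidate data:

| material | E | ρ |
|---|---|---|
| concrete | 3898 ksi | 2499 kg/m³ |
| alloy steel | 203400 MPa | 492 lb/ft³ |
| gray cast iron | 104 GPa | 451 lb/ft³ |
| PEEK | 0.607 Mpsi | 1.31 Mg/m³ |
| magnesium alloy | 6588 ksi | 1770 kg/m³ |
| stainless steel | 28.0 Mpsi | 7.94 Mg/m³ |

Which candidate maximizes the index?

Convert each candidate to consistent units, then evaluate M:
  concrete: E = 26.88 GPa, ρ = 2499 kg/m³
  alloy steel: E = 203.4 GPa, ρ = 7881 kg/m³
  gray cast iron: E = 104.0 GPa, ρ = 7224 kg/m³
  PEEK: E = 4.185 GPa, ρ = 1310 kg/m³
  magnesium alloy: E = 45.42 GPa, ρ = 1770 kg/m³
  stainless steel: E = 193.1 GPa, ρ = 7940 kg/m³
  magnesium alloy: M = 3.81×10⁻³
  concrete: M = 2.07×10⁻³
  alloy steel: M = 1.81×10⁻³
  stainless steel: M = 1.75×10⁻³
  PEEK: M = 1.56×10⁻³
  gray cast iron: M = 1.41×10⁻³
The maximum is for magnesium alloy.

magnesium alloy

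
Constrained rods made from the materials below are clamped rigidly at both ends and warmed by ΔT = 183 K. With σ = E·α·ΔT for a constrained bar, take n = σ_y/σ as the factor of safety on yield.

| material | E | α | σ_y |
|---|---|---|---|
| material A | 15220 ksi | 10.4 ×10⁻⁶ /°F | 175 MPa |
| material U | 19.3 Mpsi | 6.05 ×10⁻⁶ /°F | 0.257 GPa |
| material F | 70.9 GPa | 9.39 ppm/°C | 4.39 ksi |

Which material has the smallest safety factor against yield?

material F

Converting E to GPa, α to ×10⁻⁶/K, σ_y to MPa, then σ and n for each:
  material A: E = 104.9, α = 18.7, σ_y = 175.0 → σ = 359 MPa, n = 0.487
  material U: E = 133.1, α = 10.9, σ_y = 257.0 → σ = 265 MPa, n = 0.969
  material F: E = 70.90, α = 9.39, σ_y = 30.27 → σ = 122 MPa, n = 0.248
Smallest n: material F with n = 0.248.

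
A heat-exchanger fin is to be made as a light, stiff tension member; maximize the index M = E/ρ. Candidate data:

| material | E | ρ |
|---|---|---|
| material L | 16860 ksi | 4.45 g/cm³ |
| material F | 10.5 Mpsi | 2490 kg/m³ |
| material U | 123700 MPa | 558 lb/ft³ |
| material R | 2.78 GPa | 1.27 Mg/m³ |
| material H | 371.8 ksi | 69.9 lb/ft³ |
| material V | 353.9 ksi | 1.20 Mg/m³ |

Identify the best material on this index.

Normalizing units and computing the index:
  material L: E = 116.2 GPa, ρ = 4450 kg/m³
  material F: E = 72.39 GPa, ρ = 2490 kg/m³
  material U: E = 123.7 GPa, ρ = 8938 kg/m³
  material R: E = 2.780 GPa, ρ = 1270 kg/m³
  material H: E = 2.563 GPa, ρ = 1120 kg/m³
  material V: E = 2.440 GPa, ρ = 1200 kg/m³
  material F: M = 29.1 MN·m/kg
  material L: M = 26.1 MN·m/kg
  material U: M = 13.8 MN·m/kg
  material H: M = 2.29 MN·m/kg
  material R: M = 2.19 MN·m/kg
  material V: M = 2.03 MN·m/kg
Material F has the largest M.

material F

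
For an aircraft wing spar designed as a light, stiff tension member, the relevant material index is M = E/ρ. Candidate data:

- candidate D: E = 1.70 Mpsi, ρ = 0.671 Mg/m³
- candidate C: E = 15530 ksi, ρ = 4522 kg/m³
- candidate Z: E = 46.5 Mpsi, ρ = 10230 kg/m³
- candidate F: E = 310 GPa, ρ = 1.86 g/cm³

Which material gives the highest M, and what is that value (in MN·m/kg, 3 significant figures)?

candidate F, M = 167 MN·m/kg

After converting to SI:
  candidate D: E = 11.72 GPa, ρ = 671.0 kg/m³
  candidate C: E = 107.1 GPa, ρ = 4522 kg/m³
  candidate Z: E = 320.6 GPa, ρ = 10230 kg/m³
  candidate F: E = 310.0 GPa, ρ = 1860 kg/m³
  candidate F: M = 167 MN·m/kg
  candidate Z: M = 31.3 MN·m/kg
  candidate C: M = 23.7 MN·m/kg
  candidate D: M = 17.5 MN·m/kg
Candidate F has the largest M.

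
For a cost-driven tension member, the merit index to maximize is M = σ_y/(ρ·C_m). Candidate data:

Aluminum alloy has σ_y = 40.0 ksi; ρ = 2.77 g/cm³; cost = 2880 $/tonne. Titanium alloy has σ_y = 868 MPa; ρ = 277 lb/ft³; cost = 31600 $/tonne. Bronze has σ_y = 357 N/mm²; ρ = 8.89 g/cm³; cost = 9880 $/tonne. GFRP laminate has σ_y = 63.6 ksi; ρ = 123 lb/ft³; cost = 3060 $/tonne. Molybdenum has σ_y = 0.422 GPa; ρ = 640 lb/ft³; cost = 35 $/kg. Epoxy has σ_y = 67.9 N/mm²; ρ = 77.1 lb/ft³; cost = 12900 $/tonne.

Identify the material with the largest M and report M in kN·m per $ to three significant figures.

In SI units:
  aluminum alloy: σ_y = 275.8 MPa, ρ = 2770 kg/m³, cost = 2.880 $/kg
  titanium alloy: σ_y = 868.0 MPa, ρ = 4437 kg/m³, cost = 31.60 $/kg
  bronze: σ_y = 357.0 MPa, ρ = 8890 kg/m³, cost = 9.880 $/kg
  GFRP laminate: σ_y = 438.5 MPa, ρ = 1970 kg/m³, cost = 3.060 $/kg
  molybdenum: σ_y = 422.0 MPa, ρ = 10250 kg/m³, cost = 35.00 $/kg
  epoxy: σ_y = 67.90 MPa, ρ = 1235 kg/m³, cost = 12.90 $/kg
  GFRP laminate: M = 72.7 kN·m per $
  aluminum alloy: M = 34.6 kN·m per $
  titanium alloy: M = 6.19 kN·m per $
  epoxy: M = 4.26 kN·m per $
  bronze: M = 4.06 kN·m per $
  molybdenum: M = 1.18 kN·m per $
GFRP laminate has the largest M.

GFRP laminate, M = 72.7 kN·m per $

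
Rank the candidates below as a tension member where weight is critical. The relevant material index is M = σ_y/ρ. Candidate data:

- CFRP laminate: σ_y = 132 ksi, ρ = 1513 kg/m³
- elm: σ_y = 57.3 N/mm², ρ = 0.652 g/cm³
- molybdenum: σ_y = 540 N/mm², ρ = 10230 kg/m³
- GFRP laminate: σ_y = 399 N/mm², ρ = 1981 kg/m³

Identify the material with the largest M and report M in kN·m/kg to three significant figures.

CFRP laminate, M = 602 kN·m/kg

In SI units:
  CFRP laminate: σ_y = 910.1 MPa, ρ = 1513 kg/m³
  elm: σ_y = 57.30 MPa, ρ = 652.0 kg/m³
  molybdenum: σ_y = 540.0 MPa, ρ = 10230 kg/m³
  GFRP laminate: σ_y = 399.0 MPa, ρ = 1981 kg/m³
  CFRP laminate: M = 602 kN·m/kg
  GFRP laminate: M = 201 kN·m/kg
  elm: M = 87.9 kN·m/kg
  molybdenum: M = 52.8 kN·m/kg
The maximum is for CFRP laminate.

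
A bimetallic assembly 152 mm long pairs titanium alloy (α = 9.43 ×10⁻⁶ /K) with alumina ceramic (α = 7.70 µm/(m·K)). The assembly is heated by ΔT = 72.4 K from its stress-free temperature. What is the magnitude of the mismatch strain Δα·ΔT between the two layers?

1.25×10⁻⁴

Δα = |9.43 − 7.70|×10⁻⁶/K = 1.73×10⁻⁶/K.
Mismatch strain = Δα·ΔT = 1.73×10⁻⁶ × 72.4 = 1.25×10⁻⁴.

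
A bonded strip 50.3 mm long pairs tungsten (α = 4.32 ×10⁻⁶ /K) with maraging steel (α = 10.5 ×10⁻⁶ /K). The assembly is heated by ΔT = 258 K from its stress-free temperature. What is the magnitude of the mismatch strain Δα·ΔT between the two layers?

1.59×10⁻³

Δα = |4.32 − 10.5|×10⁻⁶/K = 6.18×10⁻⁶/K.
Mismatch strain = Δα·ΔT = 6.18×10⁻⁶ × 258.0 = 1.59×10⁻³.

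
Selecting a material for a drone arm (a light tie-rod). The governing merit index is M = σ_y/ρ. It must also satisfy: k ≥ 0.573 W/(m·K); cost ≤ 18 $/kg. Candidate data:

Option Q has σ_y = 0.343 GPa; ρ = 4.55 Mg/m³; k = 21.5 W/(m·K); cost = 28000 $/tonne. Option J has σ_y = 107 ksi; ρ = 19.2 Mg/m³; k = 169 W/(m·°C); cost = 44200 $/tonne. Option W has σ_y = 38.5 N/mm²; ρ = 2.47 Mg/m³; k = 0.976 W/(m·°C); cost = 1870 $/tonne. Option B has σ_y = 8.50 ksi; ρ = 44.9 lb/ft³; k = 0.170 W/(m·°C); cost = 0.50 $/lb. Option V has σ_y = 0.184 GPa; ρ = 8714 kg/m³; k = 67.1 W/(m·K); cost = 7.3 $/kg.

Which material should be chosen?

option V

Screen on constraints: k ≥ 0.573 W/(m·K); cost ≤ 18 $/kg. Survivors: option W, option V.
After converting to SI:
  option W: σ_y = 38.50 MPa, ρ = 2470 kg/m³
  option V: σ_y = 184.0 MPa, ρ = 8714 kg/m³
  option V: M = 21.1 kN·m/kg
  option W: M = 15.6 kN·m/kg
The maximum is for option V.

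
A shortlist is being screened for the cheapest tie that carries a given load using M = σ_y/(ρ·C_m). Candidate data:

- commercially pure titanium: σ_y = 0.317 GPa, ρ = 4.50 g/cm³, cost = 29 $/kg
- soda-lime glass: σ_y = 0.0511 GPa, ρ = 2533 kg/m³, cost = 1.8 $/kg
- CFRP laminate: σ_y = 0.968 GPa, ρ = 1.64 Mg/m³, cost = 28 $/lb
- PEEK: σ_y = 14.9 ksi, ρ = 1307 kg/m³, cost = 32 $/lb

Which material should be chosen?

soda-lime glass

Convert each candidate to consistent units, then evaluate M:
  commercially pure titanium: σ_y = 317.0 MPa, ρ = 4500 kg/m³, cost = 29.00 $/kg
  soda-lime glass: σ_y = 51.10 MPa, ρ = 2533 kg/m³, cost = 1.800 $/kg
  CFRP laminate: σ_y = 968.0 MPa, ρ = 1640 kg/m³, cost = 61.73 $/kg
  PEEK: σ_y = 102.7 MPa, ρ = 1307 kg/m³, cost = 70.55 $/kg
  soda-lime glass: M = 11.2 kN·m per $
  CFRP laminate: M = 9.56 kN·m per $
  commercially pure titanium: M = 2.43 kN·m per $
  PEEK: M = 1.11 kN·m per $
Soda-lime glass ranks first.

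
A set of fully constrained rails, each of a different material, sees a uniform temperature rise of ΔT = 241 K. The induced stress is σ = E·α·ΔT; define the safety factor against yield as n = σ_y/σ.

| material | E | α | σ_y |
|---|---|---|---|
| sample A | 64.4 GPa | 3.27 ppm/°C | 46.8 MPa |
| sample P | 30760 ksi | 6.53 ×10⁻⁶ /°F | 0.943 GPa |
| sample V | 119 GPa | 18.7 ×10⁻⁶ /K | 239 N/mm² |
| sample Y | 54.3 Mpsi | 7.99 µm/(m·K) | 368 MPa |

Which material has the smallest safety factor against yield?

Converting E to GPa, α to ×10⁻⁶/K, σ_y to MPa, then σ and n for each:
  sample A: E = 64.40, α = 3.27, σ_y = 46.80 → σ = 50.8 MPa, n = 0.922
  sample P: E = 212.1, α = 11.8, σ_y = 943.0 → σ = 601 MPa, n = 1.57
  sample V: E = 119.0, α = 18.7, σ_y = 239.0 → σ = 536 MPa, n = 0.446
  sample Y: E = 374.4, α = 7.99, σ_y = 368.0 → σ = 721 MPa, n = 0.510
The minimum is sample V at n = 0.446.

sample V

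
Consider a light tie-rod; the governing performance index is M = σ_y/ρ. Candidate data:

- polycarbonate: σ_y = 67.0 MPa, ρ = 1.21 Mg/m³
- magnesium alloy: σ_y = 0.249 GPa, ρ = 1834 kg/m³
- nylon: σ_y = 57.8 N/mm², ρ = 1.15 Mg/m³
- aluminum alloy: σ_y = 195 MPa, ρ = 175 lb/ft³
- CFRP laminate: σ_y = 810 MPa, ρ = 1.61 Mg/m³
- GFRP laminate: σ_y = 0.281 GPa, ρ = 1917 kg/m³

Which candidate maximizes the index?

After converting to SI:
  polycarbonate: σ_y = 67.00 MPa, ρ = 1210 kg/m³
  magnesium alloy: σ_y = 249.0 MPa, ρ = 1834 kg/m³
  nylon: σ_y = 57.80 MPa, ρ = 1150 kg/m³
  aluminum alloy: σ_y = 195.0 MPa, ρ = 2803 kg/m³
  CFRP laminate: σ_y = 810.0 MPa, ρ = 1610 kg/m³
  GFRP laminate: σ_y = 281.0 MPa, ρ = 1917 kg/m³
  CFRP laminate: M = 503 kN·m/kg
  GFRP laminate: M = 147 kN·m/kg
  magnesium alloy: M = 136 kN·m/kg
  aluminum alloy: M = 69.6 kN·m/kg
  polycarbonate: M = 55.4 kN·m/kg
  nylon: M = 50.3 kN·m/kg
Highest index: CFRP laminate.

CFRP laminate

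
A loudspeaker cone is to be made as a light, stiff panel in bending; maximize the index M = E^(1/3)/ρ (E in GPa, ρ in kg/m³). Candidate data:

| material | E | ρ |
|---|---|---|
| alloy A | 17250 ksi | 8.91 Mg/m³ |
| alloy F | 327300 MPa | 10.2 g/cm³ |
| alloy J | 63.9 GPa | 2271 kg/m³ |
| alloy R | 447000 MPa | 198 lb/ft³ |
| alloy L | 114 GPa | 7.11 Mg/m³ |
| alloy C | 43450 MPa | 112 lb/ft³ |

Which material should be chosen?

alloy R

Normalizing units and computing the index:
  alloy A: E = 118.9 GPa, ρ = 8910 kg/m³
  alloy F: E = 327.3 GPa, ρ = 10200 kg/m³
  alloy J: E = 63.90 GPa, ρ = 2271 kg/m³
  alloy R: E = 447.0 GPa, ρ = 3172 kg/m³
  alloy L: E = 114.0 GPa, ρ = 7110 kg/m³
  alloy C: E = 43.45 GPa, ρ = 1794 kg/m³
  alloy R: M = 2.41×10⁻³
  alloy C: M = 1.96×10⁻³
  alloy J: M = 1.76×10⁻³
  alloy L: M = 0.682×10⁻³
  alloy F: M = 0.676×10⁻³
  alloy A: M = 0.552×10⁻³
The maximum is for alloy R.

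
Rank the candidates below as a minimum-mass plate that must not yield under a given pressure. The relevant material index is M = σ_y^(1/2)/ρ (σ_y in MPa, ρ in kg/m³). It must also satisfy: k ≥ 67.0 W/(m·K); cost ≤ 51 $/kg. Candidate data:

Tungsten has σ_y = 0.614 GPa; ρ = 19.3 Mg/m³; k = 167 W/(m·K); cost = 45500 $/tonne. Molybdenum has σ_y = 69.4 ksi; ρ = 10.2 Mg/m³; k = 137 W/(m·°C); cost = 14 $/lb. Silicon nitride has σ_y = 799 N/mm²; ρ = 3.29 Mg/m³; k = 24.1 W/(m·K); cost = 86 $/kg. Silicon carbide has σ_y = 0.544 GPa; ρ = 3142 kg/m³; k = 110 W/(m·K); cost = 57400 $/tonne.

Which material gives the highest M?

molybdenum

Screen on constraints: k ≥ 67.0 W/(m·K); cost ≤ 51 $/kg. Survivors: tungsten, molybdenum.
Putting every candidate on a common basis:
  tungsten: σ_y = 614.0 MPa, ρ = 19300 kg/m³
  molybdenum: σ_y = 478.5 MPa, ρ = 10200 kg/m³
  molybdenum: M = 2.14×10⁻³
  tungsten: M = 1.28×10⁻³
The maximum is for molybdenum.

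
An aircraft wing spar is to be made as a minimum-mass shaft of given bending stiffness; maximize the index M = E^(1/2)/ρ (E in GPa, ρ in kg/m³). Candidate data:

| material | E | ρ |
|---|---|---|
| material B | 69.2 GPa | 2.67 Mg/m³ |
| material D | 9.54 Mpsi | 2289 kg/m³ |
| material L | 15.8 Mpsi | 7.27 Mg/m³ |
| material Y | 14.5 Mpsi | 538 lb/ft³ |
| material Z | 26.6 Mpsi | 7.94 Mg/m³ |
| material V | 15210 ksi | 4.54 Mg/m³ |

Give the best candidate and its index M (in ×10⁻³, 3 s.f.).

material D, M = 3.54×10⁻³

After converting to SI:
  material B: E = 69.20 GPa, ρ = 2670 kg/m³
  material D: E = 65.78 GPa, ρ = 2289 kg/m³
  material L: E = 108.9 GPa, ρ = 7270 kg/m³
  material Y: E = 99.97 GPa, ρ = 8618 kg/m³
  material Z: E = 183.4 GPa, ρ = 7940 kg/m³
  material V: E = 104.9 GPa, ρ = 4540 kg/m³
  material D: M = 3.54×10⁻³
  material B: M = 3.12×10⁻³
  material V: M = 2.26×10⁻³
  material Z: M = 1.71×10⁻³
  material L: M = 1.44×10⁻³
  material Y: M = 1.16×10⁻³
Material D has the largest M.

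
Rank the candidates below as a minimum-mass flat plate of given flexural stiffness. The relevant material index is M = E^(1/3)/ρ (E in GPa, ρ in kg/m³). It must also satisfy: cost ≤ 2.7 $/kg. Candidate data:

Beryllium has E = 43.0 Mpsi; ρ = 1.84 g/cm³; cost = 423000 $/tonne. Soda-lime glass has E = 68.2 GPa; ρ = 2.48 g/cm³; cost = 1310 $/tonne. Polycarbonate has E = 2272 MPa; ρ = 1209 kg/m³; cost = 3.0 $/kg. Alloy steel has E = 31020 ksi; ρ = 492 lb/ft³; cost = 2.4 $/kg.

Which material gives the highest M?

Screen on constraints: cost ≤ 2.7 $/kg. Survivors: soda-lime glass, alloy steel.
In SI units:
  soda-lime glass: E = 68.20 GPa, ρ = 2480 kg/m³
  alloy steel: E = 213.9 GPa, ρ = 7881 kg/m³
  soda-lime glass: M = 1.65×10⁻³
  alloy steel: M = 0.759×10⁻³
Soda-lime glass ranks first.

soda-lime glass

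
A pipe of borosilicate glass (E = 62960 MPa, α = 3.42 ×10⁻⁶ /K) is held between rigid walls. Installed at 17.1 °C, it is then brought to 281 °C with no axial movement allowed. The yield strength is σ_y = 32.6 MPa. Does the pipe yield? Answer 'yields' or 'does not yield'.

yields

E = 62960 MPa = 62.96 GPa.
ΔT = 263.9 K. Constrained thermal stress σ = E·α·ΔT = 62.96×10³ MPa × 3.42×10⁻⁶ × 263.9 = 56.8 MPa (compressive).
Compare to σ_y = 32.6 MPa: σ ≥ σ_y, so it yields.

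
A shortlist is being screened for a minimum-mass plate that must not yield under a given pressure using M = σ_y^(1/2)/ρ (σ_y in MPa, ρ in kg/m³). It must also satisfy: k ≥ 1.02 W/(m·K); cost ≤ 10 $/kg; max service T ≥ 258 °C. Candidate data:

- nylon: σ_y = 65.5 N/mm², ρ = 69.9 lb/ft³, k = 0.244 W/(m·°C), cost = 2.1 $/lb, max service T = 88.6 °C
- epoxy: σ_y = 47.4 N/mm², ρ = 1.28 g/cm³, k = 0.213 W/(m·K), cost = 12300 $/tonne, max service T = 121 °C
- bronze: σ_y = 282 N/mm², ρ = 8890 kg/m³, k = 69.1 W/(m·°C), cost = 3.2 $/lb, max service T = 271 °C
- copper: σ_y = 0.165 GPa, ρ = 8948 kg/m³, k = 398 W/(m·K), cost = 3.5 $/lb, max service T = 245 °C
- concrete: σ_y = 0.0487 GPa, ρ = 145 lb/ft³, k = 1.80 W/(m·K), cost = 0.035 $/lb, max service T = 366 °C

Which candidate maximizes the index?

Screen on constraints: k ≥ 1.02 W/(m·K); cost ≤ 10 $/kg; max service T ≥ 258 °C. Survivors: bronze, concrete.
Putting every candidate on a common basis:
  bronze: σ_y = 282.0 MPa, ρ = 8890 kg/m³
  concrete: σ_y = 48.70 MPa, ρ = 2323 kg/m³
  concrete: M = 3.00×10⁻³
  bronze: M = 1.89×10⁻³
Concrete ranks first.

concrete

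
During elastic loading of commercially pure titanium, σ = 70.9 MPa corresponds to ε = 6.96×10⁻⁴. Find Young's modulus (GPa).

102 GPa

E = σ/ε = 70.9 MPa / 6.96×10⁻⁴ = 101900 MPa = 102 GPa.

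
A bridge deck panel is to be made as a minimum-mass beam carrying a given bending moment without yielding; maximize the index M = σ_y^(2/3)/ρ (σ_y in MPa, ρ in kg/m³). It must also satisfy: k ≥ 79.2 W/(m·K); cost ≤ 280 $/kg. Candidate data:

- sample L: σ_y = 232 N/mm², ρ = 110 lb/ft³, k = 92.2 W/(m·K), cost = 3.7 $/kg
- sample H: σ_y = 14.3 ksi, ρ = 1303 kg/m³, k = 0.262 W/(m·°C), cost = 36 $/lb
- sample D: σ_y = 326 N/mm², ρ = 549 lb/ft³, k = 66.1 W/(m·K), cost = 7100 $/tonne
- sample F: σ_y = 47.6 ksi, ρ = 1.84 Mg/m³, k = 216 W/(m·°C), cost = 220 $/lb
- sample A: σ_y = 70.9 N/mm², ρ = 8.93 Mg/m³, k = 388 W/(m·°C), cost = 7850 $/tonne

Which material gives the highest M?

Screen on constraints: k ≥ 79.2 W/(m·K); cost ≤ 280 $/kg. Survivors: sample L, sample A.
In SI units:
  sample L: σ_y = 232.0 MPa, ρ = 1762 kg/m³
  sample A: σ_y = 70.90 MPa, ρ = 8930 kg/m³
  sample L: M = 21.4×10⁻³
  sample A: M = 1.92×10⁻³
Sample L has the largest M.

sample L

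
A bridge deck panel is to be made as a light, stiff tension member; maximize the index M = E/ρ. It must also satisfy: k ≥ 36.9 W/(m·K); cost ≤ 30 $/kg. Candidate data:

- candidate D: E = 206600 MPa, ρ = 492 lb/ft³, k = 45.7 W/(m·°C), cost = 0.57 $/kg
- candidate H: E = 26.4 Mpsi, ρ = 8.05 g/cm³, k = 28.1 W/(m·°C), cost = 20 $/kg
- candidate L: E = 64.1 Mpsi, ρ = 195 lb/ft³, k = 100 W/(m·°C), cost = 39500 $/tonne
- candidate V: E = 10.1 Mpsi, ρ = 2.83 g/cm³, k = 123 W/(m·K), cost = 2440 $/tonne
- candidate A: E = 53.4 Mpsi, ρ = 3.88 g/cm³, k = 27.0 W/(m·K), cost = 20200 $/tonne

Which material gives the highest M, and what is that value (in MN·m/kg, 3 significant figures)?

candidate D, M = 26.2 MN·m/kg

Screen on constraints: k ≥ 36.9 W/(m·K); cost ≤ 30 $/kg. Survivors: candidate D, candidate V.
Normalizing units and computing the index:
  candidate D: E = 206.6 GPa, ρ = 7881 kg/m³
  candidate V: E = 69.64 GPa, ρ = 2830 kg/m³
  candidate D: M = 26.2 MN·m/kg
  candidate V: M = 24.6 MN·m/kg
Highest index: candidate D.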